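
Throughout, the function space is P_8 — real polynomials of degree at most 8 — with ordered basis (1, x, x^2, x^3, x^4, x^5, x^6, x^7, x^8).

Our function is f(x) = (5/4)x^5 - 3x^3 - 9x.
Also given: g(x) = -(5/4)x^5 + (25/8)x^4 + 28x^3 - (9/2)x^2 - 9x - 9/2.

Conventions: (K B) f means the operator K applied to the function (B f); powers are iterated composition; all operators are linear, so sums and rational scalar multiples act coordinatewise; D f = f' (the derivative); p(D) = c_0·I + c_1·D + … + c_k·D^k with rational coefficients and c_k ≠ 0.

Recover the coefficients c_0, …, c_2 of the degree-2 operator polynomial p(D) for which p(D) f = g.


c_0 = -1, c_1 = 1/2, c_2 = 1

D^0 f = (5/4)x^5 - 3x^3 - 9x
D^1 f = (25/4)x^4 - 9x^2 - 9
D^2 f = 25x^3 - 18x
matching coefficients of g against c_0 f + c_1 Df + … from the top degree down determines the c_i
solution: c_0 = -1, c_1 = 1/2, c_2 = 1


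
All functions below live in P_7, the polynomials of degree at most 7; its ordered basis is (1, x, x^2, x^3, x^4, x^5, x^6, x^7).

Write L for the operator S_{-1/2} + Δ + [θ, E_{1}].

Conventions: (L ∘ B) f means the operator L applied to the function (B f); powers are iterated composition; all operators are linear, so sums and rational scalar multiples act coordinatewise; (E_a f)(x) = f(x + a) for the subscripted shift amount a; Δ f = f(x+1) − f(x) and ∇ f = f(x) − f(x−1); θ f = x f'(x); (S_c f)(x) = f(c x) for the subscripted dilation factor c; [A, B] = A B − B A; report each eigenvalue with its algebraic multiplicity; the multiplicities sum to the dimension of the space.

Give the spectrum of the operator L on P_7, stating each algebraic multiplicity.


image of 1: 1
image of x: -(1/2)x
image of x^2: (1/4)x^2 - 1
image of x^3: -(1/8)x^3 - 3x - 2
image of x^4: (1/16)x^4 - 6x^2 - 8x - 3
image of x^5: -(1/32)x^5 - 10x^3 - 20x^2 - 15x - 4
image of x^6: (1/64)x^6 - 15x^4 - 40x^3 - 45x^2 - 24x - 5
image of x^7: -(1/128)x^7 - 21x^5 - 70x^4 - 105x^3 - 84x^2 - 35x - 6
the matrix is upper triangular; its diagonal is (1, -1/2, 1/4, -1/8, 1/16, -1/32, 1/64, -1/128)
for a triangular matrix the eigenvalues are the diagonal entries, with algebraic multiplicity their repetition count

λ = -1/2 (multiplicity 1), λ = -1/8 (multiplicity 1), λ = -1/32 (multiplicity 1), λ = -1/128 (multiplicity 1), λ = 1/64 (multiplicity 1), λ = 1/16 (multiplicity 1), λ = 1/4 (multiplicity 1), λ = 1 (multiplicity 1)


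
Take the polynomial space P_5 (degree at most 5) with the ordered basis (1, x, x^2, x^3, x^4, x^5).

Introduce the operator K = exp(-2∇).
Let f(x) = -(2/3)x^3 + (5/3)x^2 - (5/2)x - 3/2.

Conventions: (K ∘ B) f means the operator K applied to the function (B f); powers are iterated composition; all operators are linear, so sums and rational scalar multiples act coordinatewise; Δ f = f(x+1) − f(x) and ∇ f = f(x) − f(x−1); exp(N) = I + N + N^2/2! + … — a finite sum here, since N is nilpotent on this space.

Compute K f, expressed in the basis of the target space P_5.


g(x) = -(2/3)x^3 + (17/3)x^2 - (127/6)x + 169/6

order-1 term: 4x^2 - (32/3)x + 29/3
order-2 term: -8x + 44/3
order-3 term: 16/3
the series for exp(-2∇) f terminates at order 3
exp(-2∇) f = -(2/3)x^3 + (17/3)x^2 - (127/6)x + 169/6


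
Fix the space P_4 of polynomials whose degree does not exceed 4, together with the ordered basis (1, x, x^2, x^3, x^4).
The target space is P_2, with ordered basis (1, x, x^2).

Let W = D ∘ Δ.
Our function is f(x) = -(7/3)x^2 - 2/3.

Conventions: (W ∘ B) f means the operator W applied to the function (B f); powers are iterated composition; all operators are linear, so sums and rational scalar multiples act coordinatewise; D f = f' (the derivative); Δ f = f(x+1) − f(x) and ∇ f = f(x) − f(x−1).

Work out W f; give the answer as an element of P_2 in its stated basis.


the image equals g(x) = -14/3

Δ f = -(14/3)x - 7/3
D Δ f = -14/3


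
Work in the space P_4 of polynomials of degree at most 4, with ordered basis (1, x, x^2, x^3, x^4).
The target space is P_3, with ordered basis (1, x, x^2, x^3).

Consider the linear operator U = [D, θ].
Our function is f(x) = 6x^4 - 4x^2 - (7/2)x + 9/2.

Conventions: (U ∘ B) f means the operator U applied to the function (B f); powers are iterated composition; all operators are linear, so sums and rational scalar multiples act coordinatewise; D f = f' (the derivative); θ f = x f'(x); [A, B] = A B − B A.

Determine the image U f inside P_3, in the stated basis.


g(x) = 24x^3 - 8x - 7/2

θ f = 24x^4 - 8x^2 - (7/2)x
D θ f = 96x^3 - 16x - 7/2
D f = 24x^3 - 8x - 7/2
θ D f = 72x^3 - 8x
[D, θ] f = 24x^3 - 8x - 7/2


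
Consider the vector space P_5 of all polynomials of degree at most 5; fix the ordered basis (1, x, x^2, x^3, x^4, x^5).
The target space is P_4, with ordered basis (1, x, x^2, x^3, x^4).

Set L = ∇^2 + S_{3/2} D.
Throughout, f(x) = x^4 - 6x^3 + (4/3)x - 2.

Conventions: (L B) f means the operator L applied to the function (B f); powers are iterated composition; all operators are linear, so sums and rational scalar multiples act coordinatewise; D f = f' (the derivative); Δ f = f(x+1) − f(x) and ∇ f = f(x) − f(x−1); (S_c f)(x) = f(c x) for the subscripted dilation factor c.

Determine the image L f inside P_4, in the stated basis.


the result is g(x) = (27/2)x^3 - (57/2)x^2 - 60x + 154/3

∇ f = 4x^3 - 24x^2 + 22x - 17/3
∇ ∇ f = 12x^2 - 60x + 50
D f = 4x^3 - 18x^2 + 4/3
S_{3/2} D f = (27/2)x^3 - (81/2)x^2 + 4/3
(∇^2 + S_{3/2} D) f = (27/2)x^3 - (57/2)x^2 - 60x + 154/3


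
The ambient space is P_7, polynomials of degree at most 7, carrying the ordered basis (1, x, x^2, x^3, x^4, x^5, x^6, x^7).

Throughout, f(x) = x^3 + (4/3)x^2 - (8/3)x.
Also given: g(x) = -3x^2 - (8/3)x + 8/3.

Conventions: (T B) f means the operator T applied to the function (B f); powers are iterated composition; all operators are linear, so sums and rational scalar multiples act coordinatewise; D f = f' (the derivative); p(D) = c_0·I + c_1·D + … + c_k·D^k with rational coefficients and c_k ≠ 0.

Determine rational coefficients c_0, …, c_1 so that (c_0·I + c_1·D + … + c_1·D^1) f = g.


c_0 = 0, c_1 = -1

D^0 f = x^3 + (4/3)x^2 - (8/3)x
D^1 f = 3x^2 + (8/3)x - 8/3
matching coefficients of g against c_0 f + c_1 Df + … from the top degree down determines the c_i
solution: c_0 = 0, c_1 = -1


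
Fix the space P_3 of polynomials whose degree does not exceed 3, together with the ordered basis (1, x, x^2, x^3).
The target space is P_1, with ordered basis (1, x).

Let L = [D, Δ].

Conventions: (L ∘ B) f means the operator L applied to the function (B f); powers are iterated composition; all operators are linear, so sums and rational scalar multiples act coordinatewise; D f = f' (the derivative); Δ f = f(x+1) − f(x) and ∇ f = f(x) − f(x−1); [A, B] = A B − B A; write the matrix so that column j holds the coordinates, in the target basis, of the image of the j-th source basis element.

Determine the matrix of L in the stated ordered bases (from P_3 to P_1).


the matrix is [[0, 0, 0, 0]; [0, 0, 0, 0]] (rows listed top to bottom)

image of 1: 0
image of x: 0
image of x^2: 0
image of x^3: 0
each image's coordinates form column j of the matrix


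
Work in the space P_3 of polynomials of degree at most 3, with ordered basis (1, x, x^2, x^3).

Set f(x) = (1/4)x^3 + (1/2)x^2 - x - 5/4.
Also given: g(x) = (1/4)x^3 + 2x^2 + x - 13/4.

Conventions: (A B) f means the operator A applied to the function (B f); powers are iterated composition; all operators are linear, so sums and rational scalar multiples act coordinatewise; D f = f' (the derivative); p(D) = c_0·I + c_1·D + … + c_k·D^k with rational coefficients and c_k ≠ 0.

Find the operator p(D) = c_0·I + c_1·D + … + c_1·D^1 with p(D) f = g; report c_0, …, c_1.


c_0 = 1, c_1 = 2

D^0 f = (1/4)x^3 + (1/2)x^2 - x - 5/4
D^1 f = (3/4)x^2 + x - 1
matching coefficients of g against c_0 f + c_1 Df + … from the top degree down determines the c_i
solution: c_0 = 1, c_1 = 2


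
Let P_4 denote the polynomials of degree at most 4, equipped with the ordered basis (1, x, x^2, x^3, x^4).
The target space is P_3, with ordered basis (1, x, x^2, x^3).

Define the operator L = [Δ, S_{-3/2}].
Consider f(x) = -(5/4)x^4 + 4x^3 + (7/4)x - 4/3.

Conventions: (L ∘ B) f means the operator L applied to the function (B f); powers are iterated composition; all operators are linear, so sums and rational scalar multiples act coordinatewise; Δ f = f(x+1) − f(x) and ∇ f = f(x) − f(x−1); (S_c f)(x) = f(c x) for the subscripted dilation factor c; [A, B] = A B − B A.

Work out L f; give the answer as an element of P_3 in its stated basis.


S_{-3/2} f = -(405/64)x^4 - (27/2)x^3 - (21/8)x - 4/3
Δ S_{-3/2} f = -(405/16)x^3 - (2511/32)x^2 - (1053/16)x - 1437/64
Δ f = -5x^3 + (9/2)x^2 + 7x + 9/2
S_{-3/2} Δ f = (135/8)x^3 + (81/8)x^2 - (21/2)x + 9/2
[Δ, S_{-3/2}] f = -(675/16)x^3 - (2835/32)x^2 - (885/16)x - 1725/64

the result is g(x) = -(675/16)x^3 - (2835/32)x^2 - (885/16)x - 1725/64


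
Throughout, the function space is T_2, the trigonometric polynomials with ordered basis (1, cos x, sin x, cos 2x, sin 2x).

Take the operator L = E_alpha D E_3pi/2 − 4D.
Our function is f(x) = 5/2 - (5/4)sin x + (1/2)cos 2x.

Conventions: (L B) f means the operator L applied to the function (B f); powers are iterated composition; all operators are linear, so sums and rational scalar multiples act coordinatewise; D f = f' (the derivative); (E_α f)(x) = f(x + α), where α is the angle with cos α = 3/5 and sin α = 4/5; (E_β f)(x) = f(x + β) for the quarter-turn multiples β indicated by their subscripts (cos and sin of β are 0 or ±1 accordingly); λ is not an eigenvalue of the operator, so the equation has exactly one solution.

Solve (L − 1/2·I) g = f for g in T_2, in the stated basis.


the image equals g(x) = -5 - (16/41)cos x - (1/82)sin x + (71/5737)cos 2x - (372/5737)sin 2x

write g with unknown coordinates in the stated basis and equate coefficients in (L − 1/2·I) g = f
solving from the highest basis element down gives g = -5 - (16/41)cos x - (1/82)sin x + (71/5737)cos 2x - (372/5737)sin 2x
check: L g = -(8/41)cos x - (103/82)sin x + (2904/5737)cos 2x - (186/5737)sin 2x
so L g − 1/2·g = 5/2 - (5/4)sin x + (1/2)cos 2x = f ✓


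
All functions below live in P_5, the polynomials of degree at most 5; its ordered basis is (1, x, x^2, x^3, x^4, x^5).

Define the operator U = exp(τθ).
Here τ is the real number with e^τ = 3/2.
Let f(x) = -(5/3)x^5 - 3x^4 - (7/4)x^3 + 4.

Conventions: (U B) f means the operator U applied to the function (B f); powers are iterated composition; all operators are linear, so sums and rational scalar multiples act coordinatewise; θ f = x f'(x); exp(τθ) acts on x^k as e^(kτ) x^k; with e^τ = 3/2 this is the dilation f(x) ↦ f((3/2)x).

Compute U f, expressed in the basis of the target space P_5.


the image equals g(x) = -(405/32)x^5 - (243/16)x^4 - (189/32)x^3 + 4

exp(τθ) x^k = e^(kτ) x^k; with e^τ = 3/2 this sends x^k to (3/2)^k x^k
x^3 ↦ 27/8 x^3
x^4 ↦ 81/16 x^4
x^5 ↦ 243/32 x^5
applying this coordinatewise to f: exp(τθ) f = -(405/32)x^5 - (243/16)x^4 - (189/32)x^3 + 4


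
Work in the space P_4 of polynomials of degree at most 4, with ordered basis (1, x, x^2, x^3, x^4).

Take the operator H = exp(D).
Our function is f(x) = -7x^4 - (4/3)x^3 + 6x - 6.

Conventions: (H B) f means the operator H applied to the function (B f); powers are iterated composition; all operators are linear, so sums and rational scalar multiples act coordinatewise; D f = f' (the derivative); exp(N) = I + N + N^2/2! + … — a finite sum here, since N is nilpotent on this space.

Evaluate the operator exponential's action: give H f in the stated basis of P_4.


order-1 term: -28x^3 - 4x^2 + 6
order-2 term: -42x^2 - 4x
order-3 term: -28x - 4/3
order-4 term: -7
the series for exp(D) f terminates at order 4
exp(D) f = -7x^4 - (88/3)x^3 - 46x^2 - 26x - 25/3

the result is g(x) = -7x^4 - (88/3)x^3 - 46x^2 - 26x - 25/3


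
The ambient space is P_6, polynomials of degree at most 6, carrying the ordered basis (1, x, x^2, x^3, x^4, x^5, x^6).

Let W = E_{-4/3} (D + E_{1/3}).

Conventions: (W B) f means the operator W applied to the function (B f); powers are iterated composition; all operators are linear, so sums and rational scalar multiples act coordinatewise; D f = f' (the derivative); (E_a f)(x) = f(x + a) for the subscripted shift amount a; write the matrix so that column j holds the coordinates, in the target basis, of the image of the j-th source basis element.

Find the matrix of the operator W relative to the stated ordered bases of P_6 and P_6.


the matrix is [[1, 0, -5/3, 13/3, -229/27, 1199/81, -1967/81]; [0, 1, 0, -5, 52/3, -1145/27, 2398/27]; [0, 0, 1, 0, -10, 130/3, -1145/9]; [0, 0, 0, 1, 0, -50/3, 260/3]; [0, 0, 0, 0, 1, 0, -25]; [0, 0, 0, 0, 0, 1, 0]; [0, 0, 0, 0, 0, 0, 1]] (rows listed top to bottom)

image of 1: 1
image of x: x
image of x^2: x^2 - 5/3
image of x^3: x^3 - 5x + 13/3
image of x^4: x^4 - 10x^2 + (52/3)x - 229/27
image of x^5: x^5 - (50/3)x^3 + (130/3)x^2 - (1145/27)x + 1199/81
image of x^6: x^6 - 25x^4 + (260/3)x^3 - (1145/9)x^2 + (2398/27)x - 1967/81
each image's coordinates form column j of the matrix


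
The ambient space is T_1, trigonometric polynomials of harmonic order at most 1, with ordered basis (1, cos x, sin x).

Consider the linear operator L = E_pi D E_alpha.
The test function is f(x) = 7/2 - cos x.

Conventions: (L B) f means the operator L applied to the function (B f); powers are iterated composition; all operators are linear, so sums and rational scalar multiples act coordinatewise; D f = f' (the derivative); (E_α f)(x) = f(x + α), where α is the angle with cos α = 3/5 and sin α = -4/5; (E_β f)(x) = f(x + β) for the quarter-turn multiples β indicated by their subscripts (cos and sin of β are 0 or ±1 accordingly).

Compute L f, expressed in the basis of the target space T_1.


the image equals g(x) = (4/5)cos x - (3/5)sin x

E_alpha f = 7/2 - (3/5)cos x - (4/5)sin x
D E_alpha f = -(4/5)cos x + (3/5)sin x
E_pi D E_alpha f = (4/5)cos x - (3/5)sin x


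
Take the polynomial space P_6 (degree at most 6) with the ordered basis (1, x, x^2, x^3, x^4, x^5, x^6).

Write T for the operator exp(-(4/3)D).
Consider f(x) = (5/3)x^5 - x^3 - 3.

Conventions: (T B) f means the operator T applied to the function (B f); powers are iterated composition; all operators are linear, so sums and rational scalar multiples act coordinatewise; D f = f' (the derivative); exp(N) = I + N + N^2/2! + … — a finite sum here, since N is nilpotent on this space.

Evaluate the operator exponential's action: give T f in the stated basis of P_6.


order-1 term: -(100/9)x^4 + 4x^2
order-2 term: (800/27)x^3 - (16/3)x
order-3 term: -(3200/81)x^2 + 64/27
order-4 term: (6400/243)x
order-5 term: -5120/729
the series for exp(-(4/3)D) f terminates at order 5
exp(-(4/3)D) f = (5/3)x^5 - (100/9)x^4 + (773/27)x^3 - (2876/81)x^2 + (5104/243)x - 5579/729

the result is g(x) = (5/3)x^5 - (100/9)x^4 + (773/27)x^3 - (2876/81)x^2 + (5104/243)x - 5579/729


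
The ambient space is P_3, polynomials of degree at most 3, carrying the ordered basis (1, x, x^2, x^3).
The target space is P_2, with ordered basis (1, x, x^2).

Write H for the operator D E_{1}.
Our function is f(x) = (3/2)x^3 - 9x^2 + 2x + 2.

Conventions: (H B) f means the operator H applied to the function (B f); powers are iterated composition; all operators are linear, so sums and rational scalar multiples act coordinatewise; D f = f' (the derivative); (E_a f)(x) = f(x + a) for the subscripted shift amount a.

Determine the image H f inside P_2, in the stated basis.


E_{1} f = (3/2)x^3 - (9/2)x^2 - (23/2)x - 7/2
D E_{1} f = (9/2)x^2 - 9x - 23/2

g(x) = (9/2)x^2 - 9x - 23/2


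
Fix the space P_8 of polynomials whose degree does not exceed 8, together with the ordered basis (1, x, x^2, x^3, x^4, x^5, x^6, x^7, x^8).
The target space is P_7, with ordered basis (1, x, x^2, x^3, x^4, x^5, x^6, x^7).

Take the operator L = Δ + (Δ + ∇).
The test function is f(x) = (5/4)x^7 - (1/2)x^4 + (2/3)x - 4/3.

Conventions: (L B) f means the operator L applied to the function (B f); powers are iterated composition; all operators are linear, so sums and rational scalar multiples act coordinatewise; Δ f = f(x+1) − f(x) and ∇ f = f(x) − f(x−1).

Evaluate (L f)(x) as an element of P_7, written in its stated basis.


the image equals g(x) = (105/4)x^6 + (105/4)x^5 + (525/4)x^4 + (151/4)x^3 + (303/4)x^2 + (11/4)x + 21/4

Δ f = (35/4)x^6 + (105/4)x^5 + (175/4)x^4 + (167/4)x^3 + (93/4)x^2 + (27/4)x + 17/12
Δ f = (35/4)x^6 + (105/4)x^5 + (175/4)x^4 + (167/4)x^3 + (93/4)x^2 + (27/4)x + 17/12
∇ f = (35/4)x^6 - (105/4)x^5 + (175/4)x^4 - (183/4)x^3 + (117/4)x^2 - (43/4)x + 29/12
(Δ + ∇) f = (35/2)x^6 + (175/2)x^4 - 4x^3 + (105/2)x^2 - 4x + 23/6
(Δ + (Δ + ∇)) f = (105/4)x^6 + (105/4)x^5 + (525/4)x^4 + (151/4)x^3 + (303/4)x^2 + (11/4)x + 21/4


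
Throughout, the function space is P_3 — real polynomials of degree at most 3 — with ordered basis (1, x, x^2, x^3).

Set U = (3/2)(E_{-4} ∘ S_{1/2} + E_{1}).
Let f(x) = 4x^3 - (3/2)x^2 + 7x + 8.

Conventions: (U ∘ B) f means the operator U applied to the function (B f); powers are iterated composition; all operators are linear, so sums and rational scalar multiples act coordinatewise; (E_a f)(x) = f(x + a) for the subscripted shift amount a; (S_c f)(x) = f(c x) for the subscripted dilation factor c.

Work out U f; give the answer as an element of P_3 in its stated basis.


S_{1/2} f = (1/2)x^3 - (3/8)x^2 + (7/2)x + 8
E_{-4} S_{1/2} f = (1/2)x^3 - (51/8)x^2 + (61/2)x - 44
E_{1} f = 4x^3 + (21/2)x^2 + 16x + 35/2
(E_{-4} ∘ S_{1/2} + E_{1}) f = (9/2)x^3 + (33/8)x^2 + (93/2)x - 53/2
((3/2)(E_{-4} ∘ S_{1/2} + E_{1})) f = (27/4)x^3 + (99/16)x^2 + (279/4)x - 159/4

the result is g(x) = (27/4)x^3 + (99/16)x^2 + (279/4)x - 159/4


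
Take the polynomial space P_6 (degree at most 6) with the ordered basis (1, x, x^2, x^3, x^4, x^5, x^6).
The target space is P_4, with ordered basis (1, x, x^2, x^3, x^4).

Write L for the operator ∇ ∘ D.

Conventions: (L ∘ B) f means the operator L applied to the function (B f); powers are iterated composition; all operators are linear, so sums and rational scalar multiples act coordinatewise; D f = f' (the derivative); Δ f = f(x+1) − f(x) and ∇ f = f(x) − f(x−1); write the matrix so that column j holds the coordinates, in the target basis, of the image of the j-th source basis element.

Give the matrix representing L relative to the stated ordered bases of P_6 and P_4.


image of 1: 0
image of x: 0
image of x^2: 2
image of x^3: 6x - 3
image of x^4: 12x^2 - 12x + 4
image of x^5: 20x^3 - 30x^2 + 20x - 5
image of x^6: 30x^4 - 60x^3 + 60x^2 - 30x + 6
each image's coordinates form column j of the matrix

the matrix is [[0, 0, 2, -3, 4, -5, 6]; [0, 0, 0, 6, -12, 20, -30]; [0, 0, 0, 0, 12, -30, 60]; [0, 0, 0, 0, 0, 20, -60]; [0, 0, 0, 0, 0, 0, 30]] (rows listed top to bottom)


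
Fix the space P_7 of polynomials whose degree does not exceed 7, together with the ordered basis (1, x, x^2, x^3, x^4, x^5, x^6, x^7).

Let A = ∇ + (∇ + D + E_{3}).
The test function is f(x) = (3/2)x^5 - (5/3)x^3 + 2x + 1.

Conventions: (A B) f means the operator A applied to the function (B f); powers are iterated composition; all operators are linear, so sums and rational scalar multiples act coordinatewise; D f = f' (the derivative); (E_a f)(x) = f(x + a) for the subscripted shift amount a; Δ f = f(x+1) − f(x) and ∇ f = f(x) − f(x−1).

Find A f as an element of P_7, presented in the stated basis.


the result is g(x) = (3/2)x^5 + 45x^4 + (310/3)x^3 + 405x^2 + (1119/2)x + 1993/6

∇ f = (15/2)x^4 - 15x^3 + 10x^2 - (5/2)x + 11/6
∇ f = (15/2)x^4 - 15x^3 + 10x^2 - (5/2)x + 11/6
D f = (15/2)x^4 - 5x^2 + 2
E_{3} f = (3/2)x^5 + (45/2)x^4 + (400/3)x^3 + 390x^2 + (1129/2)x + 653/2
(∇ + D + E_{3}) f = (3/2)x^5 + (75/2)x^4 + (355/3)x^3 + 395x^2 + 562x + 991/3
(∇ + (∇ + D + E_{3})) f = (3/2)x^5 + 45x^4 + (310/3)x^3 + 405x^2 + (1119/2)x + 1993/6


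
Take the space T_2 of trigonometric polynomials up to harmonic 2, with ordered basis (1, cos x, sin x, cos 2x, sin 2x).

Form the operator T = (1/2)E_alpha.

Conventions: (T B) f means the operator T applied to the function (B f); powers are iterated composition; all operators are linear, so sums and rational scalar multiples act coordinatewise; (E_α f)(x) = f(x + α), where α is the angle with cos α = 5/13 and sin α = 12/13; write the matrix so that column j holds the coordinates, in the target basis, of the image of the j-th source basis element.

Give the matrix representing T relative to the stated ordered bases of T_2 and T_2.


the matrix is [[1/2, 0, 0, 0, 0]; [0, 5/26, 6/13, 0, 0]; [0, -6/13, 5/26, 0, 0]; [0, 0, 0, -119/338, 60/169]; [0, 0, 0, -60/169, -119/338]] (rows listed top to bottom)

image of 1: 1/2
image of cos x: (5/26)cos x - (6/13)sin x
image of sin x: (6/13)cos x + (5/26)sin x
image of cos 2x: -(119/338)cos 2x - (60/169)sin 2x
image of sin 2x: (60/169)cos 2x - (119/338)sin 2x
each image's coordinates form column j of the matrix


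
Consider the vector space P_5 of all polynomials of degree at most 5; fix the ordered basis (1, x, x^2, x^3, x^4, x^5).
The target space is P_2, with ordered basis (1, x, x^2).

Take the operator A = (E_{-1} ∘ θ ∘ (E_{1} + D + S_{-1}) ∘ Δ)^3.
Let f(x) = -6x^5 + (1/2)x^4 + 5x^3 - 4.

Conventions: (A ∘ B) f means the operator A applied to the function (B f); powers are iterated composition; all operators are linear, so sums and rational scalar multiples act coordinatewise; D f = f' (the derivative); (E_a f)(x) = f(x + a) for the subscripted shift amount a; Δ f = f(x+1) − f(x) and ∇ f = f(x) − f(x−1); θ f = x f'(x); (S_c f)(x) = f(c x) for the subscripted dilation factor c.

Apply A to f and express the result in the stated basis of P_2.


Δ f = -30x^4 - 58x^3 - 42x^2 - 13x - 1/2
E_{1} Δ f = -30x^4 - 178x^3 - 396x^2 - 391x - 287/2
D Δ f = -120x^3 - 174x^2 - 84x - 13
S_{-1} Δ f = -30x^4 + 58x^3 - 42x^2 + 13x - 1/2
(E_{1} + D + S_{-1}) Δ f = -60x^4 - 240x^3 - 612x^2 - 462x - 157
θ (E_{1} + D + S_{-1}) Δ f = -240x^4 - 720x^3 - 1224x^2 - 462x
E_{-1} θ (E_{1} + D + S_{-1}) Δ f = -240x^4 + 240x^3 - 504x^2 + 786x - 282
Δ (E_{-1} ∘ θ ∘ (E_{1} + D + S_{-1}) ∘ Δ) f = -960x^3 - 720x^2 - 1248x + 282
E_{1} Δ (E_{-1} ∘ θ ∘ (E_{1} + D + S_{-1}) ∘ Δ) f = -960x^3 - 3600x^2 - 5568x - 2646
D Δ (E_{-1} ∘ θ ∘ (E_{1} + D + S_{-1}) ∘ Δ) f = -2880x^2 - 1440x - 1248
S_{-1} Δ (E_{-1} ∘ θ ∘ (E_{1} + D + S_{-1}) ∘ Δ) f = 960x^3 - 720x^2 + 1248x + 282
(E_{1} + D + S_{-1}) Δ (E_{-1} ∘ θ ∘ (E_{1} + D + S_{-1}) ∘ Δ) f = -7200x^2 - 5760x - 3612
θ (E_{1} + D + S_{-1}) Δ (E_{-1} ∘ θ ∘ (E_{1} + D + S_{-1}) ∘ Δ) f = -14400x^2 - 5760x
E_{-1} θ (E_{1} + D + S_{-1}) Δ (E_{-1} ∘ θ ∘ (E_{1} + D + S_{-1}) ∘ Δ) f = -14400x^2 + 23040x - 8640
Δ (E_{-1} ∘ θ ∘ (E_{1} + D + S_{-1}) ∘ Δ) (E_{-1} ∘ θ ∘ (E_{1} + D + S_{-1}) ∘ Δ) f = -28800x + 8640
E_{1} Δ (E_{-1} ∘ θ ∘ (E_{1} + D + S_{-1}) ∘ Δ) (E_{-1} ∘ θ ∘ (E_{1} + D + S_{-1}) ∘ Δ) f = -28800x - 20160
D Δ (E_{-1} ∘ θ ∘ (E_{1} + D + S_{-1}) ∘ Δ) (E_{-1} ∘ θ ∘ (E_{1} + D + S_{-1}) ∘ Δ) f = -28800
S_{-1} Δ (E_{-1} ∘ θ ∘ (E_{1} + D + S_{-1}) ∘ Δ) (E_{-1} ∘ θ ∘ (E_{1} + D + S_{-1}) ∘ Δ) f = 28800x + 8640
(E_{1} + D + S_{-1}) Δ (E_{-1} ∘ θ ∘ (E_{1} + D + S_{-1}) ∘ Δ) (E_{-1} ∘ θ ∘ (E_{1} + D + S_{-1}) ∘ Δ) f = -40320
θ (E_{1} + D + S_{-1}) Δ (E_{-1} ∘ θ ∘ (E_{1} + D + S_{-1}) ∘ Δ) (E_{-1} ∘ θ ∘ (E_{1} + D + S_{-1}) ∘ Δ) f = 0
E_{-1} θ (E_{1} + D + S_{-1}) Δ (E_{-1} ∘ θ ∘ (E_{1} + D + S_{-1}) ∘ Δ) (E_{-1} ∘ θ ∘ (E_{1} + D + S_{-1}) ∘ Δ) f = 0

the result is g(x) = 0


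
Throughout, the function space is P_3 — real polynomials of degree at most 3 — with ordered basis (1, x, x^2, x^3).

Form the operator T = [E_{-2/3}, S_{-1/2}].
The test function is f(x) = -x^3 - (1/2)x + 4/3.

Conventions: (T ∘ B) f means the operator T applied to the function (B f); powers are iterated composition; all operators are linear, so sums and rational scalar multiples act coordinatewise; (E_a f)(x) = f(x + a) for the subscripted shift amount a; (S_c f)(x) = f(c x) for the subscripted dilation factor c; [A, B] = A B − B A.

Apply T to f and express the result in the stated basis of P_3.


S_{-1/2} f = (1/8)x^3 + (1/4)x + 4/3
E_{-2/3} S_{-1/2} f = (1/8)x^3 - (1/4)x^2 + (5/12)x + 61/54
E_{-2/3} f = -x^3 + 2x^2 - (11/6)x + 53/27
S_{-1/2} E_{-2/3} f = (1/8)x^3 + (1/2)x^2 + (11/12)x + 53/27
[E_{-2/3}, S_{-1/2}] f = -(3/4)x^2 - (1/2)x - 5/6

g(x) = -(3/4)x^2 - (1/2)x - 5/6


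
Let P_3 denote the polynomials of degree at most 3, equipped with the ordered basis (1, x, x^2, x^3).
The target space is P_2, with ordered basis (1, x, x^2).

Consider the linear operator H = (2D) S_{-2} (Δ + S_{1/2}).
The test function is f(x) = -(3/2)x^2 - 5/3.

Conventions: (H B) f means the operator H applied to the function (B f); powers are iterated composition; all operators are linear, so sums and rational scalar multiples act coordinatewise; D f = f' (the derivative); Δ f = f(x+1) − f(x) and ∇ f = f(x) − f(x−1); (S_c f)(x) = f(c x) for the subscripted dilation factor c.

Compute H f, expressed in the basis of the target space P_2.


Δ f = -3x - 3/2
S_{1/2} f = -(3/8)x^2 - 5/3
(Δ + S_{1/2}) f = -(3/8)x^2 - 3x - 19/6
S_{-2} (Δ + S_{1/2}) f = -(3/2)x^2 + 6x - 19/6
D S_{-2} (Δ + S_{1/2}) f = -3x + 6
(2D) S_{-2} (Δ + S_{1/2}) f = -6x + 12

the result is g(x) = -6x + 12


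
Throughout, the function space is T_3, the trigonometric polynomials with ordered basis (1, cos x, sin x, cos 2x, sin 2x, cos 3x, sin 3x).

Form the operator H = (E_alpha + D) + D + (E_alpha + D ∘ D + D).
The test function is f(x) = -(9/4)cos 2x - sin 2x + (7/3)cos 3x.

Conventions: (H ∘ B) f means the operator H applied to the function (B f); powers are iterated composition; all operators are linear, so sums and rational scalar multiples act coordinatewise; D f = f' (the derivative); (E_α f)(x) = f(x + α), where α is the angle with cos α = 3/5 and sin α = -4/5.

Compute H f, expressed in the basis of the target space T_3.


E_alpha f = (159/100)cos 2x - (47/25)sin 2x - (273/125)cos 3x + (308/375)sin 3x
D f = -2cos 2x + (9/2)sin 2x - 7sin 3x
(E_alpha + D) f = -(41/100)cos 2x + (131/50)sin 2x - (273/125)cos 3x - (2317/375)sin 3x
D f = -2cos 2x + (9/2)sin 2x - 7sin 3x
E_alpha f = (159/100)cos 2x - (47/25)sin 2x - (273/125)cos 3x + (308/375)sin 3x
D f = -2cos 2x + (9/2)sin 2x - 7sin 3x
D D f = 9cos 2x + 4sin 2x - 21cos 3x
D f = -2cos 2x + (9/2)sin 2x - 7sin 3x
(E_alpha + D ∘ D + D) f = (859/100)cos 2x + (331/50)sin 2x - (2898/125)cos 3x - (2317/375)sin 3x
((E_alpha + D) + D + (E_alpha + D ∘ D + D)) f = (309/50)cos 2x + (687/50)sin 2x - (3171/125)cos 3x - (7259/375)sin 3x

g(x) = (309/50)cos 2x + (687/50)sin 2x - (3171/125)cos 3x - (7259/375)sin 3x


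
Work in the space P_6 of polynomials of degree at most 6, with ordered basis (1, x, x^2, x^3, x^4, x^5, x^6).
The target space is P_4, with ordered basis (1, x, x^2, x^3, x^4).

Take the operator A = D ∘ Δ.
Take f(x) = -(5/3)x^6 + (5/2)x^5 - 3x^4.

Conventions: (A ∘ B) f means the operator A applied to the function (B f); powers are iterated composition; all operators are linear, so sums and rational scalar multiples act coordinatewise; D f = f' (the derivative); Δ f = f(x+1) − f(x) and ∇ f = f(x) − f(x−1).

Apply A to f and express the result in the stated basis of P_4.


the image equals g(x) = -50x^4 - 50x^3 - 61x^2 - 36x - 19/2

Δ f = -10x^5 - (25/2)x^4 - (61/3)x^3 - 18x^2 - (19/2)x - 13/6
D Δ f = -50x^4 - 50x^3 - 61x^2 - 36x - 19/2


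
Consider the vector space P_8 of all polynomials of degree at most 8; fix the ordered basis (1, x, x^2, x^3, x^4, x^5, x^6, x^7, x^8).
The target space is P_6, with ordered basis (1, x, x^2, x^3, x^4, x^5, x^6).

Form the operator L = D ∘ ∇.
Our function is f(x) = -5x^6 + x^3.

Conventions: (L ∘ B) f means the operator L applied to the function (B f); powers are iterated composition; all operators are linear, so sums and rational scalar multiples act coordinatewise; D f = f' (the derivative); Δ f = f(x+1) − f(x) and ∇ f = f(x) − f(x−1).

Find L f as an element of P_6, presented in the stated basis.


∇ f = -30x^5 + 75x^4 - 100x^3 + 78x^2 - 33x + 6
D ∇ f = -150x^4 + 300x^3 - 300x^2 + 156x - 33

g(x) = -150x^4 + 300x^3 - 300x^2 + 156x - 33


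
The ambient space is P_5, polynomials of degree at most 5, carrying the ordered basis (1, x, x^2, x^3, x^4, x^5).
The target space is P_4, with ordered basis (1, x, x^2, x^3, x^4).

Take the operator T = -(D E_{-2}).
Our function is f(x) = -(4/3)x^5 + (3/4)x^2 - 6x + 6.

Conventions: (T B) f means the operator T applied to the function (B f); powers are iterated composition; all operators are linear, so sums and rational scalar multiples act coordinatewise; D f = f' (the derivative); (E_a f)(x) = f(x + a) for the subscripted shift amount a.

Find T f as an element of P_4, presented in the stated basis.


E_{-2} f = -(4/3)x^5 + (40/3)x^4 - (160/3)x^3 + (1289/12)x^2 - (347/3)x + 191/3
D E_{-2} f = -(20/3)x^4 + (160/3)x^3 - 160x^2 + (1289/6)x - 347/3
(-(D E_{-2})) f = (20/3)x^4 - (160/3)x^3 + 160x^2 - (1289/6)x + 347/3

the result is g(x) = (20/3)x^4 - (160/3)x^3 + 160x^2 - (1289/6)x + 347/3


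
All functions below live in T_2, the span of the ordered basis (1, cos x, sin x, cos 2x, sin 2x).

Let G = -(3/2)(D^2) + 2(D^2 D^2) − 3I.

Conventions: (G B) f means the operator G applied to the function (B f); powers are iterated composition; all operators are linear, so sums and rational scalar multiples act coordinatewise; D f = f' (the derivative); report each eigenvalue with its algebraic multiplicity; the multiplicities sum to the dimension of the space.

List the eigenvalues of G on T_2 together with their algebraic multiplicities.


λ = -3 (multiplicity 1), λ = 1/2 (multiplicity 2), λ = 35 (multiplicity 2)

image of 1: -3
image of cos x: (1/2)cos x
image of sin x: (1/2)sin x
image of cos 2x: 35cos 2x
image of sin 2x: 35sin 2x
the matrix is diagonal; its diagonal is (-3, 1/2, 1/2, 35, 35)
for a triangular matrix the eigenvalues are the diagonal entries, with algebraic multiplicity their repetition count


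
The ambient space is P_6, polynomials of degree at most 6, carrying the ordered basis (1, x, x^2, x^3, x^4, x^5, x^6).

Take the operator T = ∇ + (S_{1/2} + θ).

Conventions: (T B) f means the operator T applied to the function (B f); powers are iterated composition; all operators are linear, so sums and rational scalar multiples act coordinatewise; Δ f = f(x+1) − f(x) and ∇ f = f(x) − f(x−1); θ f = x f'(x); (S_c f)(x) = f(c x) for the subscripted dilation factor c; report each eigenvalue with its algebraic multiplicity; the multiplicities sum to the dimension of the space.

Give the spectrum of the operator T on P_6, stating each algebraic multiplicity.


image of 1: 1
image of x: (3/2)x + 1
image of x^2: (9/4)x^2 + 2x - 1
image of x^3: (25/8)x^3 + 3x^2 - 3x + 1
image of x^4: (65/16)x^4 + 4x^3 - 6x^2 + 4x - 1
image of x^5: (161/32)x^5 + 5x^4 - 10x^3 + 10x^2 - 5x + 1
image of x^6: (385/64)x^6 + 6x^5 - 15x^4 + 20x^3 - 15x^2 + 6x - 1
the matrix is upper triangular; its diagonal is (1, 3/2, 9/4, 25/8, 65/16, 161/32, 385/64)
for a triangular matrix the eigenvalues are the diagonal entries, with algebraic multiplicity their repetition count

λ = 1 (multiplicity 1), λ = 3/2 (multiplicity 1), λ = 9/4 (multiplicity 1), λ = 25/8 (multiplicity 1), λ = 65/16 (multiplicity 1), λ = 161/32 (multiplicity 1), λ = 385/64 (multiplicity 1)


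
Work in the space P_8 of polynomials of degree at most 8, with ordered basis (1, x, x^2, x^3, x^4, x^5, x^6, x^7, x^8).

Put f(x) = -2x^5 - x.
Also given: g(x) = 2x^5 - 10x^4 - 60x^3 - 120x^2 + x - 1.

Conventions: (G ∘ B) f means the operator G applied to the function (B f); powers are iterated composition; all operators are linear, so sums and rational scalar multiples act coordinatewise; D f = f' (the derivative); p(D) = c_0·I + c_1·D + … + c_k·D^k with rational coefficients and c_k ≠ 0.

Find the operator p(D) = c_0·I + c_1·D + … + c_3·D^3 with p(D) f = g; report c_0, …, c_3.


D^0 f = -2x^5 - x
D^1 f = -10x^4 - 1
D^2 f = -40x^3
D^3 f = -120x^2
matching coefficients of g against c_0 f + c_1 Df + … from the top degree down determines the c_i
solution: c_0 = -1, c_1 = 1, c_2 = 3/2, c_3 = 1

p(D) = -I + D + (3/2)·D^2 + D^3, i.e. c_0 = -1, c_1 = 1, c_2 = 3/2, c_3 = 1


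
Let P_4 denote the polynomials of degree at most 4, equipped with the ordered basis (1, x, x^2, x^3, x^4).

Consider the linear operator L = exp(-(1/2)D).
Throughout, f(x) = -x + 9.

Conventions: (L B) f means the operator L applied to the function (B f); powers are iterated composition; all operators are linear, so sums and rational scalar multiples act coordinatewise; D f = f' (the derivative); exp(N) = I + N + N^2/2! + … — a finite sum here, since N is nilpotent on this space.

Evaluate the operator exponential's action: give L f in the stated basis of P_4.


order-1 term: 1/2
the series for exp(-(1/2)D) f terminates at order 1
exp(-(1/2)D) f = -x + 19/2

g(x) = -x + 19/2


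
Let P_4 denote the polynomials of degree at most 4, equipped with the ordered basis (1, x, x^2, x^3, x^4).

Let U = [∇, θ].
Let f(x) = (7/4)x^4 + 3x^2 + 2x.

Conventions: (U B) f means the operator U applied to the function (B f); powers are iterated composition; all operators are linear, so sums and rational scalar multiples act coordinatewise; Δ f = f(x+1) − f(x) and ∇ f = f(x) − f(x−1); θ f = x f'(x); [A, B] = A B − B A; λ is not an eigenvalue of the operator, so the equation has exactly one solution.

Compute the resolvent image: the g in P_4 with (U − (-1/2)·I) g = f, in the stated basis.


write g with unknown coordinates in the stated basis and equate coefficients in (U − (-1/2)·I) g = f
solving from the highest basis element down gives g = (7/2)x^4 - 28x^3 + 258x^2 - 1448x + 4124
check: U g = 14x^3 - 126x^2 + 726x - 2062
so U g − (-1/2)·g = (7/4)x^4 + 3x^2 + 2x = f ✓

g(x) = (7/2)x^4 - 28x^3 + 258x^2 - 1448x + 4124


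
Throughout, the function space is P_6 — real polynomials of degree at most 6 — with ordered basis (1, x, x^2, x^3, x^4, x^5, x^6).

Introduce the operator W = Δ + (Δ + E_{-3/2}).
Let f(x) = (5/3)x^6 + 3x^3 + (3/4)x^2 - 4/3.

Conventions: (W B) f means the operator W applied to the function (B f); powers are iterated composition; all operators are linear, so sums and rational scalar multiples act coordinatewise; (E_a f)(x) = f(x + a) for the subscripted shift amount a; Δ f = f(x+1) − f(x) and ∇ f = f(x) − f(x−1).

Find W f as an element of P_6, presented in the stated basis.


g(x) = (5/3)x^6 + 5x^5 + (425/4)x^4 - (257/6)x^3 + (2909/16)x^2 - (271/16)x + 1283/64

Δ f = 10x^5 + 25x^4 + (100/3)x^3 + 34x^2 + (41/2)x + 65/12
Δ f = 10x^5 + 25x^4 + (100/3)x^3 + 34x^2 + (41/2)x + 65/12
E_{-3/2} f = (5/3)x^6 - 15x^5 + (225/4)x^4 - (219/2)x^3 + (1821/16)x^2 - (927/16)x + 1769/192
(Δ + E_{-3/2}) f = (5/3)x^6 - 5x^5 + (325/4)x^4 - (457/6)x^3 + (2365/16)x^2 - (599/16)x + 2809/192
(Δ + (Δ + E_{-3/2})) f = (5/3)x^6 + 5x^5 + (425/4)x^4 - (257/6)x^3 + (2909/16)x^2 - (271/16)x + 1283/64


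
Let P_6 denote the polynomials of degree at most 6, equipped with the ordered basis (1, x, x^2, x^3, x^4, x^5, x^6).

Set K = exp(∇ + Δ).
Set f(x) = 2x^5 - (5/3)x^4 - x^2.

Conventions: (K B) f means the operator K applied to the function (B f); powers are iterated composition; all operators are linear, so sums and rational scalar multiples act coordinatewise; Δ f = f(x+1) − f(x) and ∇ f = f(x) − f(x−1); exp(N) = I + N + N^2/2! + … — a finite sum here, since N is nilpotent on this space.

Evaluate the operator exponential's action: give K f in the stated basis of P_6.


the result is g(x) = 2x^5 + (55/3)x^4 + (200/3)x^3 + 159x^2 + (748/3)x + 512/3

order-1 term: 20x^4 - (40/3)x^3 + 40x^2 - (52/3)x + 4
order-2 term: 80x^3 - 40x^2 + 160x - 92/3
order-3 term: 160x^2 - (160/3)x + 160
order-4 term: 160x - 80/3
order-5 term: 64
the series for exp(∇ + Δ) f terminates at order 5
exp(∇ + Δ) f = 2x^5 + (55/3)x^4 + (200/3)x^3 + 159x^2 + (748/3)x + 512/3


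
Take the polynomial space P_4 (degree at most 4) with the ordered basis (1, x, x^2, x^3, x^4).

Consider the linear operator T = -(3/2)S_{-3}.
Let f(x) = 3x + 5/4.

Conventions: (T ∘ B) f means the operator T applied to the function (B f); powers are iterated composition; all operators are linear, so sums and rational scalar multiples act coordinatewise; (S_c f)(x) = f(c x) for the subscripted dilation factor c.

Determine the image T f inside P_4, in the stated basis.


the image equals g(x) = (27/2)x - 15/8

S_{-3} f = -9x + 5/4
(-(3/2)S_{-3}) f = (27/2)x - 15/8


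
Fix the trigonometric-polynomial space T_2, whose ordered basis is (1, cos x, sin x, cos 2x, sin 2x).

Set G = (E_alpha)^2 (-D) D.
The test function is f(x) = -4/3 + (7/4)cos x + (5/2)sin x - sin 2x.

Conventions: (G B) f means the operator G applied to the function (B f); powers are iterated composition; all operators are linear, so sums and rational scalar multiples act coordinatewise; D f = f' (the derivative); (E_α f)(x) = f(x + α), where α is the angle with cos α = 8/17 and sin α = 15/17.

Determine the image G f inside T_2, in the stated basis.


D f = (5/2)cos x - (7/4)sin x - 2cos 2x
D D f = -(7/4)cos x - (5/2)sin x + 4sin 2x
(-D) D f = (7/4)cos x + (5/2)sin x - 4sin 2x
E_alpha ((-D) D) f = (103/34)cos x - (25/68)sin x - (960/289)cos 2x + (644/289)sin 2x
E_alpha E_alpha ((-D) D) f = (1273/1156)cos x - (1645/578)sin x + (309120/83521)cos 2x + (126716/83521)sin 2x

the image equals g(x) = (1273/1156)cos x - (1645/578)sin x + (309120/83521)cos 2x + (126716/83521)sin 2x


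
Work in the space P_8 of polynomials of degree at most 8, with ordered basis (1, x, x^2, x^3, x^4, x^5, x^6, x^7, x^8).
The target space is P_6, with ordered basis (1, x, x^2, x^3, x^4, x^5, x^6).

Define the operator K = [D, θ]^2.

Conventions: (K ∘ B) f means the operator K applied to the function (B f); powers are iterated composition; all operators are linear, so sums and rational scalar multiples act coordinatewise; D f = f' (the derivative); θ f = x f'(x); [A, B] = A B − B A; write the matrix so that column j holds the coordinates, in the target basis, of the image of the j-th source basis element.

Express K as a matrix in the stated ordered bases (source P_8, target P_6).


image of 1: 0
image of x: 0
image of x^2: 2
image of x^3: 6x
image of x^4: 12x^2
image of x^5: 20x^3
image of x^6: 30x^4
image of x^7: 42x^5
image of x^8: 56x^6
each image's coordinates form column j of the matrix

the matrix is [[0, 0, 2, 0, 0, 0, 0, 0, 0]; [0, 0, 0, 6, 0, 0, 0, 0, 0]; [0, 0, 0, 0, 12, 0, 0, 0, 0]; [0, 0, 0, 0, 0, 20, 0, 0, 0]; [0, 0, 0, 0, 0, 0, 30, 0, 0]; [0, 0, 0, 0, 0, 0, 0, 42, 0]; [0, 0, 0, 0, 0, 0, 0, 0, 56]] (rows listed top to bottom)


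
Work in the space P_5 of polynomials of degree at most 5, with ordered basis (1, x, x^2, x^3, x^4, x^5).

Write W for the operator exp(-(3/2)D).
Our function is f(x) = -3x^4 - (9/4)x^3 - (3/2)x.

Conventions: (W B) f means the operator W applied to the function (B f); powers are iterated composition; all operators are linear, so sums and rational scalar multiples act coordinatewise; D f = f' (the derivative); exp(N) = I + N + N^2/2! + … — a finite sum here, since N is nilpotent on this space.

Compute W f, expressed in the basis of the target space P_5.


order-1 term: 18x^3 + (81/8)x^2 + 9/4
order-2 term: -(81/2)x^2 - (243/16)x
order-3 term: (81/2)x + 243/32
order-4 term: -243/16
the series for exp(-(3/2)D) f terminates at order 4
exp(-(3/2)D) f = -3x^4 + (63/4)x^3 - (243/8)x^2 + (381/16)x - 171/32

the result is g(x) = -3x^4 + (63/4)x^3 - (243/8)x^2 + (381/16)x - 171/32


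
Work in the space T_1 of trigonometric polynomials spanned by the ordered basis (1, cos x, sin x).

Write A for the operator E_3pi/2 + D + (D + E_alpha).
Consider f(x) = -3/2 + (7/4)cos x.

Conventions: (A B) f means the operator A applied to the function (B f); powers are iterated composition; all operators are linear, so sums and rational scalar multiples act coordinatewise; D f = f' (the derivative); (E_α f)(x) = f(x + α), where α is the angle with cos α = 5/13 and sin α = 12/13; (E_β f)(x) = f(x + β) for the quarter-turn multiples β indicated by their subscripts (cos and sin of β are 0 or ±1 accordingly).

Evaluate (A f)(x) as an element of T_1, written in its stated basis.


E_3pi/2 f = -3/2 + (7/4)sin x
D f = -(7/4)sin x
D f = -(7/4)sin x
E_alpha f = -3/2 + (35/52)cos x - (21/13)sin x
(D + E_alpha) f = -3/2 + (35/52)cos x - (175/52)sin x
(E_3pi/2 + D + (D + E_alpha)) f = -3 + (35/52)cos x - (175/52)sin x

the result is g(x) = -3 + (35/52)cos x - (175/52)sin x
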